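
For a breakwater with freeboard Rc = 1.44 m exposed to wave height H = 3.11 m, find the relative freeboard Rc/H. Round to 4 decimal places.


Relative freeboard = Rc / H
= 1.44 / 3.11
= 0.4630

0.4630


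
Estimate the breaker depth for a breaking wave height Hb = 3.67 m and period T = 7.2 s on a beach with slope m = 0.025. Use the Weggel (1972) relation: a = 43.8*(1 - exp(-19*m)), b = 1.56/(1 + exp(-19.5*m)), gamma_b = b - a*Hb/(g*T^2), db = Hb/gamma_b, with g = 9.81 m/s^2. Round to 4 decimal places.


a = 43.8 * (1 - exp(-19 * m))
exp(-19 * 0.025) = exp(-0.4750) = 0.621885
a = 43.8 * (1 - 0.621885) = 16.561435
b = 1.56 / (1 + exp(-19.5 * m))
exp(-19.5 * 0.025) = exp(-0.4875) = 0.614160
b = 1.56 / (1 + 0.614160) = 0.966447
Hb / (g * T^2) = 3.67 / (9.81 * 7.2^2) = 3.67 / 508.5504 = 0.00721659
gamma_b = b - a * Hb/(g*T^2) = 0.966447 - 16.561435 * 0.00721659 = 0.846930
db = Hb / gamma_b = 3.67 / 0.846930
db = 4.3333 m

4.3333


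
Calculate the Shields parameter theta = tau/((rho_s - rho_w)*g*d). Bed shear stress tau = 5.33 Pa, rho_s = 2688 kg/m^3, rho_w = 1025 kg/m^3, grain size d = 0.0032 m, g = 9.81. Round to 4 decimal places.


theta = tau / ((rho_s - rho_w) * g * d)
rho_s - rho_w = 2688 - 1025 = 1663
Denominator = 1663 * 9.81 * 0.0032 = 52.204896
theta = 5.33 / 52.204896
theta = 0.1021

0.1021


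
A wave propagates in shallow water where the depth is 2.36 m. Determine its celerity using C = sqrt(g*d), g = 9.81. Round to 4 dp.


Using the shallow-water approximation:
C = sqrt(g * d) = sqrt(9.81 * 2.36)
C = sqrt(23.1516)
C = 4.8116 m/s

4.8116


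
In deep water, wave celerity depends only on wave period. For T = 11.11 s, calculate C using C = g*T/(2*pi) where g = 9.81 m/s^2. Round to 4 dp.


We use the deep-water celerity formula:
C = g * T / (2 * pi)
C = 9.81 * 11.11 / (2 * 3.14159...)
C = 108.989100 / 6.283185
C = 17.3462 m/s

17.3462


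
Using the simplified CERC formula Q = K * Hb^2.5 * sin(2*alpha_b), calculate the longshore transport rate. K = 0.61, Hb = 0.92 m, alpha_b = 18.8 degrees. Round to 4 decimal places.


Q = K * Hb^2.5 * sin(2 * alpha_b)
Hb^2.5 = 0.92^2.5 = 0.811838
sin(2 * 18.8) = sin(37.6) = 0.610145
Q = 0.61 * 0.811838 * 0.610145
Q = 0.3022 m^3/s

0.3022


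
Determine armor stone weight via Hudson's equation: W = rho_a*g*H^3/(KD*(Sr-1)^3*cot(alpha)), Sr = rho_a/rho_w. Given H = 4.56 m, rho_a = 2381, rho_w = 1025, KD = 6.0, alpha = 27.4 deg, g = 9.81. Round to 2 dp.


Sr = rho_a / rho_w = 2381 / 1025 = 2.322927
(Sr - 1) = 1.322927
(Sr - 1)^3 = 2.315301
cot(27.4) = 1 / tan(27.4) = 1 / 0.518351 = 1.929196
Numerator = 2381 * 9.81 * 4.56^3 = 2214740.9248
Denominator = 6.0 * 2.315301 * 1.929196 = 26.800011
W = 2214740.9248 / 26.800011
W = 82639.55 N

82639.55


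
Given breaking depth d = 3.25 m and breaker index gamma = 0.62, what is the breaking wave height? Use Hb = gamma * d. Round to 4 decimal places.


Hb = gamma * d
Hb = 0.62 * 3.25
Hb = 2.0150 m

2.0150


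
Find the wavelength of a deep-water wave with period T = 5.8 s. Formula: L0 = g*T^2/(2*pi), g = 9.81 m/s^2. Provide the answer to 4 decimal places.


L0 = g * T^2 / (2 * pi)
L0 = 9.81 * 5.8^2 / (2 * pi)
L0 = 9.81 * 33.6400 / 6.28319
L0 = 330.0084 / 6.28319
L0 = 52.5225 m

52.5225


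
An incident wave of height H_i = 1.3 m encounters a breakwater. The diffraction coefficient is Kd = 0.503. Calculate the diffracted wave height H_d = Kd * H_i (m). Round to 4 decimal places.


H_d = Kd * H_i
H_d = 0.503 * 1.3
H_d = 0.6539 m

0.6539


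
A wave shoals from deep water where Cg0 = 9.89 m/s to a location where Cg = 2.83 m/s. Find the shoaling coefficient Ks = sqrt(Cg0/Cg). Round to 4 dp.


Ks = sqrt(Cg0 / Cg)
Ks = sqrt(9.89 / 2.83)
Ks = sqrt(3.4947)
Ks = 1.8694

1.8694


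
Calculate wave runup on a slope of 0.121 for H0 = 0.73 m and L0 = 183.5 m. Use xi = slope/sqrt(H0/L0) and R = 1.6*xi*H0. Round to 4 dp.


xi = slope / sqrt(H0/L0)
H0/L0 = 0.73/183.5 = 0.003978
sqrt(0.003978) = 0.063073
xi = 0.121 / 0.063073 = 1.918412
R = 1.6 * xi * H0 = 1.6 * 1.918412 * 0.73
R = 2.2407 m

2.2407


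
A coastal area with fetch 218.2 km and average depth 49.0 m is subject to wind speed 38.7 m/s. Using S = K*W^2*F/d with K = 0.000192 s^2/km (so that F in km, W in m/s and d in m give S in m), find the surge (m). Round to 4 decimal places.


S = K * W^2 * F / d
W^2 = 38.7^2 = 1497.69
S = 0.000192 * 1497.69 * 218.2 / 49.0
Numerator = 0.000192 * 1497.69 * 218.2 = 62.744824
S = 62.744824 / 49.0 = 1.2805 m

1.2805


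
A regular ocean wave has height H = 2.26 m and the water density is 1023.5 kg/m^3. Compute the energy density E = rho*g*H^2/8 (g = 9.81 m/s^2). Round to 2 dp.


E = (1/8) * rho * g * H^2
E = (1/8) * 1023.5 * 9.81 * 2.26^2
E = 0.125 * 1023.5 * 9.81 * 5.1076
E = 6410.38 J/m^2

6410.38


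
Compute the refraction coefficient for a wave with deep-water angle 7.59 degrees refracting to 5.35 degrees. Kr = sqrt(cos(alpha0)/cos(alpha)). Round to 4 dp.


Kr = sqrt(cos(alpha0) / cos(alpha))
cos(7.59) = 0.991239
cos(5.35) = 0.995644
Kr = sqrt(0.991239 / 0.995644)
Kr = sqrt(0.995576)
Kr = 0.9978

0.9978


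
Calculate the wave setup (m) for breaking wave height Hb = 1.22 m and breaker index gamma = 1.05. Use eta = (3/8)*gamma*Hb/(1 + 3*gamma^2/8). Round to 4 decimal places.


eta = (3/8) * gamma * Hb / (1 + 3*gamma^2/8)
Numerator = (3/8) * 1.05 * 1.22 = 0.480375
Denominator = 1 + 3*1.05^2/8 = 1 + 0.413438 = 1.413438
eta = 0.480375 / 1.413438
eta = 0.3399 m

0.3399


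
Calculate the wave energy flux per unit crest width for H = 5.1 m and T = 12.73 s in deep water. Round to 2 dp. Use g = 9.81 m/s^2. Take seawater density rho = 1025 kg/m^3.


P = rho * g^2 * H^2 * T / (32 * pi)
P = 1025 * 9.81^2 * 5.1^2 * 12.73 / (32 * pi)
P = 1025 * 96.2361 * 26.0100 * 12.73 / 100.53096
P = 324885.84 W/m

324885.84


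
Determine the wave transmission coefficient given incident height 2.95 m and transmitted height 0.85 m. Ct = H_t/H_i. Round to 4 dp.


Ct = H_t / H_i
Ct = 0.85 / 2.95
Ct = 0.2881

0.2881


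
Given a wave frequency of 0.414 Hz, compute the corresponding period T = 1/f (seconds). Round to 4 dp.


T = 1 / f
T = 1 / 0.414
T = 2.4155 s

2.4155


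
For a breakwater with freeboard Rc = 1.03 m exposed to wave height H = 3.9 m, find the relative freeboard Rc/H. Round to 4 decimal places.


Relative freeboard = Rc / H
= 1.03 / 3.9
= 0.2641

0.2641


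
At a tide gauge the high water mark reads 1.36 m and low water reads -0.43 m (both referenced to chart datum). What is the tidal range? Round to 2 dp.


Tidal range = High water - Low water
Tidal range = 1.36 - (-0.43)
Tidal range = 1.79 m

1.79


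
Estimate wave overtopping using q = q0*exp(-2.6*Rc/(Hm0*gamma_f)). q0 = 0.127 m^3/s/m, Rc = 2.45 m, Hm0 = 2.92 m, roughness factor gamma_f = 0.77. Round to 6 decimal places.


q = q0 * exp(-2.6 * Rc / (Hm0 * gamma_f))
Exponent = -2.6 * 2.45 / (2.92 * 0.77)
= -2.6 * 2.45 / 2.2484
= -2.833126
exp(-2.833126) = 0.058829
q = 0.127 * 0.058829
q = 0.007471 m^3/s/m

0.007471


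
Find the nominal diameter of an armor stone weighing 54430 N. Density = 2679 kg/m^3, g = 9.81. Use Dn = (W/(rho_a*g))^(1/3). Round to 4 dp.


V = W / (rho_a * g)
V = 54430 / (2679 * 9.81)
V = 54430 / 26280.99
V = 2.071079 m^3
Dn = V^(1/3) = 2.071079^(1/3)
Dn = 1.2747 m

1.2747


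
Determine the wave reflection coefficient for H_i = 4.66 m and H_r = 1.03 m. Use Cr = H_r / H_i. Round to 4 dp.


Cr = H_r / H_i
Cr = 1.03 / 4.66
Cr = 0.2210

0.2210


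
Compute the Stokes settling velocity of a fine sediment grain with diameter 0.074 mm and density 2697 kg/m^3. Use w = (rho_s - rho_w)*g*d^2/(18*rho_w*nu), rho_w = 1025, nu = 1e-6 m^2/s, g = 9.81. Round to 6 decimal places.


w = (rho_s - rho_w) * g * d^2 / (18 * rho_w * nu)
d = 0.074 mm = 0.000074 m
rho_s - rho_w = 2697 - 1025 = 1672
Numerator = 1672 * 9.81 * (0.000074)^2 = 0.000089819104
Denominator = 18 * 1025 * 1e-6 = 0.018450
w = 0.004868 m/s

0.004868


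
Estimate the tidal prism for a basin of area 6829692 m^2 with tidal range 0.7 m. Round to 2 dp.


Tidal prism = Area * Tidal range
P = 6829692 * 0.7
P = 4780784.40 m^3

4780784.40


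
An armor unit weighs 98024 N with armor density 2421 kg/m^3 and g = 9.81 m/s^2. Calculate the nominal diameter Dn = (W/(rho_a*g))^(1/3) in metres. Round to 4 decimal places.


V = W / (rho_a * g)
V = 98024 / (2421 * 9.81)
V = 98024 / 23750.01
V = 4.127325 m^3
Dn = V^(1/3) = 4.127325^(1/3)
Dn = 1.6041 m

1.6041


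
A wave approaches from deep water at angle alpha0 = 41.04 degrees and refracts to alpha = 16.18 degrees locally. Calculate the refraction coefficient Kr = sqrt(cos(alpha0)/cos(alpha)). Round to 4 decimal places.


Kr = sqrt(cos(alpha0) / cos(alpha))
cos(41.04) = 0.754251
cos(16.18) = 0.960391
Kr = sqrt(0.754251 / 0.960391)
Kr = sqrt(0.785359)
Kr = 0.8862

0.8862


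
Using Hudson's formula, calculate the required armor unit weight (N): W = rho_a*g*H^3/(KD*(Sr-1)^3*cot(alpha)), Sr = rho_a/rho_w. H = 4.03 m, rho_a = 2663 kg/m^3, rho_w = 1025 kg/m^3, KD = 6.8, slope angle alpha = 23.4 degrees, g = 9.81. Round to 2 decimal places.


Sr = rho_a / rho_w = 2663 / 1025 = 2.598049
(Sr - 1) = 1.598049
(Sr - 1)^3 = 4.081033
cot(23.4) = 1 / tan(23.4) = 1 / 0.432739 = 2.310864
Numerator = 2663 * 9.81 * 4.03^3 = 1709839.3681
Denominator = 6.8 * 4.081033 * 2.310864 = 64.128832
W = 1709839.3681 / 64.128832
W = 26662.57 N

26662.57


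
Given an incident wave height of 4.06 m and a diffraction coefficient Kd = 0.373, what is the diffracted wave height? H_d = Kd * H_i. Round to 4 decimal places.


H_d = Kd * H_i
H_d = 0.373 * 4.06
H_d = 1.5144 m

1.5144


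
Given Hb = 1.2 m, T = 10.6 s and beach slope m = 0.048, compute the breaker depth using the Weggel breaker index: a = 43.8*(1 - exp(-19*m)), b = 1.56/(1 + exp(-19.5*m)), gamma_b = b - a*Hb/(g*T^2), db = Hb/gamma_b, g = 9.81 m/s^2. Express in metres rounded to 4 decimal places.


a = 43.8 * (1 - exp(-19 * m))
exp(-19 * 0.048) = exp(-0.9120) = 0.401720
a = 43.8 * (1 - 0.401720) = 26.204665
b = 1.56 / (1 + exp(-19.5 * m))
exp(-19.5 * 0.048) = exp(-0.9360) = 0.392193
b = 1.56 / (1 + 0.392193) = 1.120534
Hb / (g * T^2) = 1.2 / (9.81 * 10.6^2) = 1.2 / 1102.2516 = 0.00108868
gamma_b = b - a * Hb/(g*T^2) = 1.120534 - 26.204665 * 0.00108868 = 1.092005
db = Hb / gamma_b = 1.2 / 1.092005
db = 1.0989 m

1.0989


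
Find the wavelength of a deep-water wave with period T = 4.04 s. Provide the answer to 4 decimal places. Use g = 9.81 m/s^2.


L0 = g * T^2 / (2 * pi)
L0 = 9.81 * 4.04^2 / (2 * pi)
L0 = 9.81 * 16.3216 / 6.28319
L0 = 160.1149 / 6.28319
L0 = 25.4831 m

25.4831


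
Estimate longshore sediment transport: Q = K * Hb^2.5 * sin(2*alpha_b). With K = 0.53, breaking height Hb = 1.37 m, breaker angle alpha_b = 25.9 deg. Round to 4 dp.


Q = K * Hb^2.5 * sin(2 * alpha_b)
Hb^2.5 = 1.37^2.5 = 2.196855
sin(2 * 25.9) = sin(51.8) = 0.785857
Q = 0.53 * 2.196855 * 0.785857
Q = 0.9150 m^3/s

0.9150


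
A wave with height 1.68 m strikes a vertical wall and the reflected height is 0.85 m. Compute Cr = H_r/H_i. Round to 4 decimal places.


Cr = H_r / H_i
Cr = 0.85 / 1.68
Cr = 0.5060

0.5060


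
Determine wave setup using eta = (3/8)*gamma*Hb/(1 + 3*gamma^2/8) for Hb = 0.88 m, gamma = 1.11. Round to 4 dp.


eta = (3/8) * gamma * Hb / (1 + 3*gamma^2/8)
Numerator = (3/8) * 1.11 * 0.88 = 0.366300
Denominator = 1 + 3*1.11^2/8 = 1 + 0.462038 = 1.462038
eta = 0.366300 / 1.462038
eta = 0.2505 m

0.2505


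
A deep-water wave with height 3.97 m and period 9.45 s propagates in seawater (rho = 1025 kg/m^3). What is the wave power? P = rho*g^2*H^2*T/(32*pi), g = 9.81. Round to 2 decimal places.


P = rho * g^2 * H^2 * T / (32 * pi)
P = 1025 * 9.81^2 * 3.97^2 * 9.45 / (32 * pi)
P = 1025 * 96.2361 * 15.7609 * 9.45 / 100.53096
P = 146141.93 W/m

146141.93


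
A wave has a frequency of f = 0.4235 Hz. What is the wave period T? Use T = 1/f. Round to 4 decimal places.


T = 1 / f
T = 1 / 0.4235
T = 2.3613 s

2.3613


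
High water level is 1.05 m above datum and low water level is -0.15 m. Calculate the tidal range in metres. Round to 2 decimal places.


Tidal range = High water - Low water
Tidal range = 1.05 - (-0.15)
Tidal range = 1.20 m

1.20


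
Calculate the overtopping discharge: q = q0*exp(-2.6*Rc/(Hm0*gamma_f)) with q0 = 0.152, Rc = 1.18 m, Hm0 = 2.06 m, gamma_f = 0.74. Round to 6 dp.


q = q0 * exp(-2.6 * Rc / (Hm0 * gamma_f))
Exponent = -2.6 * 1.18 / (2.06 * 0.74)
= -2.6 * 1.18 / 1.5244
= -2.012595
exp(-2.012595) = 0.133641
q = 0.152 * 0.133641
q = 0.020313 m^3/s/m

0.020313


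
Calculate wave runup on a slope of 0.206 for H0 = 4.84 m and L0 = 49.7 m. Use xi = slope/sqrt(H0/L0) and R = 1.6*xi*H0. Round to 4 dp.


xi = slope / sqrt(H0/L0)
H0/L0 = 4.84/49.7 = 0.097384
sqrt(0.097384) = 0.312065
xi = 0.206 / 0.312065 = 0.660120
R = 1.6 * xi * H0 = 1.6 * 0.660120 * 4.84
R = 5.1120 m

5.1120


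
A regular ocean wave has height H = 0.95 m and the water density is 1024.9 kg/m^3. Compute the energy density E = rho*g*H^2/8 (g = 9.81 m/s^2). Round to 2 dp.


E = (1/8) * rho * g * H^2
E = (1/8) * 1024.9 * 9.81 * 0.95^2
E = 0.125 * 1024.9 * 9.81 * 0.9025
E = 1134.25 J/m^2

1134.25


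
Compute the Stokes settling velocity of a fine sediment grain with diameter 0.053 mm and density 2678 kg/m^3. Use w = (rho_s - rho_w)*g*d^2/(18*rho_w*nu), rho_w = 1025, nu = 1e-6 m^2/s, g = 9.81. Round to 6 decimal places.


w = (rho_s - rho_w) * g * d^2 / (18 * rho_w * nu)
d = 0.053 mm = 0.000053 m
rho_s - rho_w = 2678 - 1025 = 1653
Numerator = 1653 * 9.81 * (0.000053)^2 = 0.000045550547
Denominator = 18 * 1025 * 1e-6 = 0.018450
w = 0.002469 m/s

0.002469


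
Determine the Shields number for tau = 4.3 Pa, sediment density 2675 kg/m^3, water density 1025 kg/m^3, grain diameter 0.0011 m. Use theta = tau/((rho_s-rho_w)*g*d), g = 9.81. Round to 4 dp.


theta = tau / ((rho_s - rho_w) * g * d)
rho_s - rho_w = 2675 - 1025 = 1650
Denominator = 1650 * 9.81 * 0.0011 = 17.805150
theta = 4.3 / 17.805150
theta = 0.2415

0.2415


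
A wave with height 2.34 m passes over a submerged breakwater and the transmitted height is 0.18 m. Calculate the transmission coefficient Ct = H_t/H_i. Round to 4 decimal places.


Ct = H_t / H_i
Ct = 0.18 / 2.34
Ct = 0.0769

0.0769


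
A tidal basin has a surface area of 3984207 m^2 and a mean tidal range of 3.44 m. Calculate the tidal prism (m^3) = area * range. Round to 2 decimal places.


Tidal prism = Area * Tidal range
P = 3984207 * 3.44
P = 13705672.08 m^3

13705672.08


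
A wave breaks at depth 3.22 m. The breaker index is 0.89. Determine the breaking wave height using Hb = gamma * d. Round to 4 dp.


Hb = gamma * d
Hb = 0.89 * 3.22
Hb = 2.8658 m

2.8658


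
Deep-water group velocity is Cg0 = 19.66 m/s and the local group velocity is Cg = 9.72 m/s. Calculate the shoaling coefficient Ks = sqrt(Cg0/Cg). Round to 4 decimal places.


Ks = sqrt(Cg0 / Cg)
Ks = sqrt(19.66 / 9.72)
Ks = sqrt(2.0226)
Ks = 1.4222

1.4222


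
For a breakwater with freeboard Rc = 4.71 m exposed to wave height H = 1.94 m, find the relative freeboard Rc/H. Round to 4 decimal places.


Relative freeboard = Rc / H
= 4.71 / 1.94
= 2.4278

2.4278


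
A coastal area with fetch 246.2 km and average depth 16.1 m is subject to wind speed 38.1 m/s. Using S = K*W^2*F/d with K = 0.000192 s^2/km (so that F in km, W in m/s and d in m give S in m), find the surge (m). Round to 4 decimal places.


S = K * W^2 * F / d
W^2 = 38.1^2 = 1451.61
S = 0.000192 * 1451.61 * 246.2 / 16.1
Numerator = 0.000192 * 1451.61 * 246.2 = 68.618185
S = 68.618185 / 16.1 = 4.2620 m

4.2620


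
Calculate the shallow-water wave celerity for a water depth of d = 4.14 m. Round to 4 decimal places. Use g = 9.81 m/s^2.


Using the shallow-water approximation:
C = sqrt(g * d) = sqrt(9.81 * 4.14)
C = sqrt(40.6134)
C = 6.3729 m/s

6.3729


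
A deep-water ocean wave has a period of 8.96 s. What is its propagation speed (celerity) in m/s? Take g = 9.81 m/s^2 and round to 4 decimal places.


We use the deep-water celerity formula:
C = g * T / (2 * pi)
C = 9.81 * 8.96 / (2 * 3.14159...)
C = 87.897600 / 6.283185
C = 13.9893 m/s

13.9893


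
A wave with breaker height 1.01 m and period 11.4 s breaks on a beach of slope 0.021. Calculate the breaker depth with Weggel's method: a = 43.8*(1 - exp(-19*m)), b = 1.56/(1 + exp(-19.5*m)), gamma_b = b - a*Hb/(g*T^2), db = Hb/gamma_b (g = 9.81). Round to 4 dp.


a = 43.8 * (1 - exp(-19 * m))
exp(-19 * 0.021) = exp(-0.3990) = 0.670991
a = 43.8 * (1 - 0.670991) = 14.410607
b = 1.56 / (1 + exp(-19.5 * m))
exp(-19.5 * 0.021) = exp(-0.4095) = 0.663982
b = 1.56 / (1 + 0.663982) = 0.937510
Hb / (g * T^2) = 1.01 / (9.81 * 11.4^2) = 1.01 / 1274.9076 = 0.00079221
gamma_b = b - a * Hb/(g*T^2) = 0.937510 - 14.410607 * 0.00079221 = 0.926094
db = Hb / gamma_b = 1.01 / 0.926094
db = 1.0906 m

1.0906


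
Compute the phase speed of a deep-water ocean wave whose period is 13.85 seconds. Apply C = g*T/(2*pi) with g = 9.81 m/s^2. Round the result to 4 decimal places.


We use the deep-water celerity formula:
C = g * T / (2 * pi)
C = 9.81 * 13.85 / (2 * 3.14159...)
C = 135.868500 / 6.283185
C = 21.6241 m/s

21.6241


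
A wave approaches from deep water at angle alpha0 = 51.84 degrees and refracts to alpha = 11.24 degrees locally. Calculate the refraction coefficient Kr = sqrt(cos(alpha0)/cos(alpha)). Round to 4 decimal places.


Kr = sqrt(cos(alpha0) / cos(alpha))
cos(51.84) = 0.617860
cos(11.24) = 0.980819
Kr = sqrt(0.617860 / 0.980819)
Kr = sqrt(0.629942)
Kr = 0.7937

0.7937


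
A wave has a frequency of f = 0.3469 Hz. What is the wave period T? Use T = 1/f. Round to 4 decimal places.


T = 1 / f
T = 1 / 0.3469
T = 2.8827 s

2.8827


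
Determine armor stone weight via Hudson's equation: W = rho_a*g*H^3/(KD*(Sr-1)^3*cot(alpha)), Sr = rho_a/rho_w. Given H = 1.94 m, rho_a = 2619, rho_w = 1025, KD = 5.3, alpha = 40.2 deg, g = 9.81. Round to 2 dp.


Sr = rho_a / rho_w = 2619 / 1025 = 2.555122
(Sr - 1) = 1.555122
(Sr - 1)^3 = 3.760914
cot(40.2) = 1 / tan(40.2) = 1 / 0.845066 = 1.183340
Numerator = 2619 * 9.81 * 1.94^3 = 187590.0053
Denominator = 5.3 * 3.760914 * 1.183340 = 23.587333
W = 187590.0053 / 23.587333
W = 7953.00 N

7953.00


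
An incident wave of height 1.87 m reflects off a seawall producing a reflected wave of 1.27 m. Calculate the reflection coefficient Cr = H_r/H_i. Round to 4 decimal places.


Cr = H_r / H_i
Cr = 1.27 / 1.87
Cr = 0.6791

0.6791


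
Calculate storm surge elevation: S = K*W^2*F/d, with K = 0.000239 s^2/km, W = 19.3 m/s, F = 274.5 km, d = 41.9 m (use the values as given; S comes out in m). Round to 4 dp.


S = K * W^2 * F / d
W^2 = 19.3^2 = 372.49
S = 0.000239 * 372.49 * 274.5 / 41.9
Numerator = 0.000239 * 372.49 * 274.5 = 24.437393
S = 24.437393 / 41.9 = 0.5832 m

0.5832


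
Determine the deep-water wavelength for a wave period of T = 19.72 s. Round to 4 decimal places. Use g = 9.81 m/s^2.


L0 = g * T^2 / (2 * pi)
L0 = 9.81 * 19.72^2 / (2 * pi)
L0 = 9.81 * 388.8784 / 6.28319
L0 = 3814.8971 / 6.28319
L0 = 607.1597 m

607.1597


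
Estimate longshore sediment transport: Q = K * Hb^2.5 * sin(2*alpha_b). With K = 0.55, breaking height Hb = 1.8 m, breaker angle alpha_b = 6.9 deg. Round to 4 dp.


Q = K * Hb^2.5 * sin(2 * alpha_b)
Hb^2.5 = 1.8^2.5 = 4.346916
sin(2 * 6.9) = sin(13.8) = 0.238533
Q = 0.55 * 4.346916 * 0.238533
Q = 0.5703 m^3/s

0.5703


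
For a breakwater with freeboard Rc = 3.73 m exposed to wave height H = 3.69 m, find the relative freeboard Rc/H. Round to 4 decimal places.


Relative freeboard = Rc / H
= 3.73 / 3.69
= 1.0108

1.0108


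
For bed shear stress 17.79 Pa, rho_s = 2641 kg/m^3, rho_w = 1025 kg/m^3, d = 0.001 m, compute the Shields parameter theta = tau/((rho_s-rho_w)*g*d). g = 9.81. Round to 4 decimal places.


theta = tau / ((rho_s - rho_w) * g * d)
rho_s - rho_w = 2641 - 1025 = 1616
Denominator = 1616 * 9.81 * 0.001 = 15.852960
theta = 17.79 / 15.852960
theta = 1.1222

1.1222


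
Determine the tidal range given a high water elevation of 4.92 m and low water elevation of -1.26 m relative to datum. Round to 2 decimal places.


Tidal range = High water - Low water
Tidal range = 4.92 - (-1.26)
Tidal range = 6.18 m

6.18


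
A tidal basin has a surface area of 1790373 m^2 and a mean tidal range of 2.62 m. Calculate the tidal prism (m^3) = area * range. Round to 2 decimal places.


Tidal prism = Area * Tidal range
P = 1790373 * 2.62
P = 4690777.26 m^3

4690777.26


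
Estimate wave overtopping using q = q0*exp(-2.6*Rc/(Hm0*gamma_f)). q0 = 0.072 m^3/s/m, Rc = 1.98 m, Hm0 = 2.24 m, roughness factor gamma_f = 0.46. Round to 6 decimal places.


q = q0 * exp(-2.6 * Rc / (Hm0 * gamma_f))
Exponent = -2.6 * 1.98 / (2.24 * 0.46)
= -2.6 * 1.98 / 1.0304
= -4.996118
exp(-4.996118) = 0.006764
q = 0.072 * 0.006764
q = 0.000487 m^3/s/m

0.000487


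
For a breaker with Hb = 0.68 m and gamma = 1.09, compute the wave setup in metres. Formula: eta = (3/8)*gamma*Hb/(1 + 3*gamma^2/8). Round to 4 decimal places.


eta = (3/8) * gamma * Hb / (1 + 3*gamma^2/8)
Numerator = (3/8) * 1.09 * 0.68 = 0.277950
Denominator = 1 + 3*1.09^2/8 = 1 + 0.445538 = 1.445538
eta = 0.277950 / 1.445538
eta = 0.1923 m

0.1923


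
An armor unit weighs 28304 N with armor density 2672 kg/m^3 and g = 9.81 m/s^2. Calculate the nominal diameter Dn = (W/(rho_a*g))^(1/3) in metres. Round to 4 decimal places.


V = W / (rho_a * g)
V = 28304 / (2672 * 9.81)
V = 28304 / 26212.32
V = 1.079798 m^3
Dn = V^(1/3) = 1.079798^(1/3)
Dn = 1.0259 m

1.0259


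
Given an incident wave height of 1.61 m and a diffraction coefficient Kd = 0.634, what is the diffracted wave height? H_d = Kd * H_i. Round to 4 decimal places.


H_d = Kd * H_i
H_d = 0.634 * 1.61
H_d = 1.0207 m

1.0207


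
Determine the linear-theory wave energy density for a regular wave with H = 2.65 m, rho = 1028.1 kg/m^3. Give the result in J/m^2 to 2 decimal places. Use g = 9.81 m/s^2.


E = (1/8) * rho * g * H^2
E = (1/8) * 1028.1 * 9.81 * 2.65^2
E = 0.125 * 1028.1 * 9.81 * 7.0225
E = 8853.32 J/m^2

8853.32


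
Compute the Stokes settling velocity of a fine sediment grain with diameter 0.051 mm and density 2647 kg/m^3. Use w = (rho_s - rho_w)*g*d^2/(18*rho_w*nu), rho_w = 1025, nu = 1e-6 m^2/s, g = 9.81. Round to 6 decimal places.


w = (rho_s - rho_w) * g * d^2 / (18 * rho_w * nu)
d = 0.051 mm = 0.000051 m
rho_s - rho_w = 2647 - 1025 = 1622
Numerator = 1622 * 9.81 * (0.000051)^2 = 0.000041386644
Denominator = 18 * 1025 * 1e-6 = 0.018450
w = 0.002243 m/s

0.002243


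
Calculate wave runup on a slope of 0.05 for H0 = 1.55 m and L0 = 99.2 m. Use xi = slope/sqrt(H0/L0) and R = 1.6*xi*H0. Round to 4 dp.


xi = slope / sqrt(H0/L0)
H0/L0 = 1.55/99.2 = 0.015625
sqrt(0.015625) = 0.125000
xi = 0.05 / 0.125000 = 0.400000
R = 1.6 * xi * H0 = 1.6 * 0.400000 * 1.55
R = 0.9920 m

0.9920


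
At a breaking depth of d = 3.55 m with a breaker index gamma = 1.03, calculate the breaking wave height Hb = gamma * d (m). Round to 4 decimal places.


Hb = gamma * d
Hb = 1.03 * 3.55
Hb = 3.6565 m

3.6565


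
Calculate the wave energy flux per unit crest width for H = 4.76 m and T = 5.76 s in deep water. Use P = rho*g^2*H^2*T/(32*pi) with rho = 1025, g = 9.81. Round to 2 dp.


P = rho * g^2 * H^2 * T / (32 * pi)
P = 1025 * 9.81^2 * 4.76^2 * 5.76 / (32 * pi)
P = 1025 * 96.2361 * 22.6576 * 5.76 / 100.53096
P = 128055.55 W/m

128055.55


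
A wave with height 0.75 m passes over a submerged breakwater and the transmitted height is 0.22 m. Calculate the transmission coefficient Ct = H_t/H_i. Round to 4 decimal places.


Ct = H_t / H_i
Ct = 0.22 / 0.75
Ct = 0.2933

0.2933


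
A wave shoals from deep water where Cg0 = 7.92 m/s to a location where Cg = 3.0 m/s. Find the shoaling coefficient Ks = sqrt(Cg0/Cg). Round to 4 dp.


Ks = sqrt(Cg0 / Cg)
Ks = sqrt(7.92 / 3.0)
Ks = sqrt(2.6400)
Ks = 1.6248

1.6248


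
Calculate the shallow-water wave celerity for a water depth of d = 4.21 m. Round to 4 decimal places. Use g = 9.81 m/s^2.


Using the shallow-water approximation:
C = sqrt(g * d) = sqrt(9.81 * 4.21)
C = sqrt(41.3001)
C = 6.4265 m/s

6.4265


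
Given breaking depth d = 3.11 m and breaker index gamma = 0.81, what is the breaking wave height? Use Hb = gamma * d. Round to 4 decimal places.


Hb = gamma * d
Hb = 0.81 * 3.11
Hb = 2.5191 m

2.5191


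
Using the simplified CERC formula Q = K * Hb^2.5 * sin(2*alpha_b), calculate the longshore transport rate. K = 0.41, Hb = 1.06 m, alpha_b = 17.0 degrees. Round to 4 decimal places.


Q = K * Hb^2.5 * sin(2 * alpha_b)
Hb^2.5 = 1.06^2.5 = 1.156817
sin(2 * 17.0) = sin(34.0) = 0.559193
Q = 0.41 * 1.156817 * 0.559193
Q = 0.2652 m^3/s

0.2652


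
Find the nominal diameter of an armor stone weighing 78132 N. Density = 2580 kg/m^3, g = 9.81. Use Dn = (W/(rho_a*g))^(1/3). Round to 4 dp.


V = W / (rho_a * g)
V = 78132 / (2580 * 9.81)
V = 78132 / 25309.80
V = 3.087026 m^3
Dn = V^(1/3) = 3.087026^(1/3)
Dn = 1.4561 m

1.4561


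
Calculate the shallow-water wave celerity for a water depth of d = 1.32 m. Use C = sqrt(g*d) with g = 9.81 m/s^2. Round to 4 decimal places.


Using the shallow-water approximation:
C = sqrt(g * d) = sqrt(9.81 * 1.32)
C = sqrt(12.9492)
C = 3.5985 m/s

3.5985


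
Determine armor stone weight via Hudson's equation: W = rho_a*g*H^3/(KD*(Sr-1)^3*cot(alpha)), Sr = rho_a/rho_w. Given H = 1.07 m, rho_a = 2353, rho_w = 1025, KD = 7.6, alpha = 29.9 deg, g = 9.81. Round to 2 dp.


Sr = rho_a / rho_w = 2353 / 1025 = 2.295610
(Sr - 1) = 1.295610
(Sr - 1)^3 = 2.174817
cot(29.9) = 1 / tan(29.9) = 1 / 0.575026 = 1.739053
Numerator = 2353 * 9.81 * 1.07^3 = 28277.5818
Denominator = 7.6 * 2.174817 * 1.739053 = 28.744126
W = 28277.5818 / 28.744126
W = 983.77 N

983.77


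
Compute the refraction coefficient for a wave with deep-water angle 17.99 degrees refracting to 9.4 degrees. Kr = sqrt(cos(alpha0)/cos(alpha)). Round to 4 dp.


Kr = sqrt(cos(alpha0) / cos(alpha))
cos(17.99) = 0.951110
cos(9.4) = 0.986572
Kr = sqrt(0.951110 / 0.986572)
Kr = sqrt(0.964056)
Kr = 0.9819

0.9819


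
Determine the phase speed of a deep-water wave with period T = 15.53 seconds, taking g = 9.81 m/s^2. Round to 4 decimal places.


We use the deep-water celerity formula:
C = g * T / (2 * pi)
C = 9.81 * 15.53 / (2 * 3.14159...)
C = 152.349300 / 6.283185
C = 24.2471 m/s

24.2471


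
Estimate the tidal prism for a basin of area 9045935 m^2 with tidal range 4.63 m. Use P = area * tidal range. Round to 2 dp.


Tidal prism = Area * Tidal range
P = 9045935 * 4.63
P = 41882679.05 m^3

41882679.05


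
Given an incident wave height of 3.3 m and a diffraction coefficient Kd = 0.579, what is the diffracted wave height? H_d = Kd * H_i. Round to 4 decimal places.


H_d = Kd * H_i
H_d = 0.579 * 3.3
H_d = 1.9107 m

1.9107


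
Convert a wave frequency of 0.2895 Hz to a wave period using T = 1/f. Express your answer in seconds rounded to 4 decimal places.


T = 1 / f
T = 1 / 0.2895
T = 3.4542 s

3.4542


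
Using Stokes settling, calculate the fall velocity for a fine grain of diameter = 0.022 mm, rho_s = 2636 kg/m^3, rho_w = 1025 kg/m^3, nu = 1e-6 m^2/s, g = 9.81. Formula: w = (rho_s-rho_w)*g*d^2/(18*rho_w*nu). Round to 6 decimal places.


w = (rho_s - rho_w) * g * d^2 / (18 * rho_w * nu)
d = 0.022 mm = 0.000022 m
rho_s - rho_w = 2636 - 1025 = 1611
Numerator = 1611 * 9.81 * (0.000022)^2 = 0.000007649092
Denominator = 18 * 1025 * 1e-6 = 0.018450
w = 0.000415 m/s

0.000415


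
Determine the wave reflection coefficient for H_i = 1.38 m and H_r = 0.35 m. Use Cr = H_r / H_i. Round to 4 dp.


Cr = H_r / H_i
Cr = 0.35 / 1.38
Cr = 0.2536

0.2536


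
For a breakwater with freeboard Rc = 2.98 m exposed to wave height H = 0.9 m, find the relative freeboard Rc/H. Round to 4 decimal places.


Relative freeboard = Rc / H
= 2.98 / 0.9
= 3.3111

3.3111


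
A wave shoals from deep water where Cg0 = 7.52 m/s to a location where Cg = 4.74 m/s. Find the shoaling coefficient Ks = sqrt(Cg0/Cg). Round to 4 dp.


Ks = sqrt(Cg0 / Cg)
Ks = sqrt(7.52 / 4.74)
Ks = sqrt(1.5865)
Ks = 1.2596

1.2596


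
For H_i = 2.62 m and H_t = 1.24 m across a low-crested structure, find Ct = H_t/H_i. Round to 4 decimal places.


Ct = H_t / H_i
Ct = 1.24 / 2.62
Ct = 0.4733

0.4733


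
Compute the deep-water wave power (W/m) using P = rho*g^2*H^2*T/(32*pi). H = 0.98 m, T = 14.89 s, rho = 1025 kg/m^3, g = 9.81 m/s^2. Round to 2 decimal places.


P = rho * g^2 * H^2 * T / (32 * pi)
P = 1025 * 9.81^2 * 0.98^2 * 14.89 / (32 * pi)
P = 1025 * 96.2361 * 0.9604 * 14.89 / 100.53096
P = 14031.65 W/m

14031.65


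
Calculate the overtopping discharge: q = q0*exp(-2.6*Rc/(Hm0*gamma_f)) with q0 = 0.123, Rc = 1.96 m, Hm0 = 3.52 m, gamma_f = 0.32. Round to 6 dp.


q = q0 * exp(-2.6 * Rc / (Hm0 * gamma_f))
Exponent = -2.6 * 1.96 / (3.52 * 0.32)
= -2.6 * 1.96 / 1.1264
= -4.524148
exp(-4.524148) = 0.010844
q = 0.123 * 0.010844
q = 0.001334 m^3/s/m

0.001334


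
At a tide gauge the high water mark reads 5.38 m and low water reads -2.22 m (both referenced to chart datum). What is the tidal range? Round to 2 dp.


Tidal range = High water - Low water
Tidal range = 5.38 - (-2.22)
Tidal range = 7.60 m

7.60


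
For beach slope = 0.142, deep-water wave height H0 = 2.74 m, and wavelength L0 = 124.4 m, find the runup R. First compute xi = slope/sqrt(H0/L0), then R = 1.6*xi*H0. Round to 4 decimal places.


xi = slope / sqrt(H0/L0)
H0/L0 = 2.74/124.4 = 0.022026
sqrt(0.022026) = 0.148411
xi = 0.142 / 0.148411 = 0.956805
R = 1.6 * xi * H0 = 1.6 * 0.956805 * 2.74
R = 4.1946 m

4.1946


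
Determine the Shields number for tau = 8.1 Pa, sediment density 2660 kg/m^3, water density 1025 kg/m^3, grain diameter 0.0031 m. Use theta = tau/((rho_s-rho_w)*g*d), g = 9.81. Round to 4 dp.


theta = tau / ((rho_s - rho_w) * g * d)
rho_s - rho_w = 2660 - 1025 = 1635
Denominator = 1635 * 9.81 * 0.0031 = 49.721985
theta = 8.1 / 49.721985
theta = 0.1629

0.1629


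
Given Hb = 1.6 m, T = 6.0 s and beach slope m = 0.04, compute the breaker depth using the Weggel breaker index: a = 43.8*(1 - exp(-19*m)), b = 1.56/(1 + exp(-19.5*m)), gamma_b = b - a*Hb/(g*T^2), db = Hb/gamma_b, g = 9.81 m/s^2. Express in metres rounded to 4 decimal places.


a = 43.8 * (1 - exp(-19 * m))
exp(-19 * 0.04) = exp(-0.7600) = 0.467666
a = 43.8 * (1 - 0.467666) = 23.316210
b = 1.56 / (1 + exp(-19.5 * m))
exp(-19.5 * 0.04) = exp(-0.7800) = 0.458406
b = 1.56 / (1 + 0.458406) = 1.069661
Hb / (g * T^2) = 1.6 / (9.81 * 6.0^2) = 1.6 / 353.1600 = 0.00453052
gamma_b = b - a * Hb/(g*T^2) = 1.069661 - 23.316210 * 0.00453052 = 0.964026
db = Hb / gamma_b = 1.6 / 0.964026
db = 1.6597 m

1.6597


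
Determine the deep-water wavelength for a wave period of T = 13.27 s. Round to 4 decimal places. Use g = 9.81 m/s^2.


L0 = g * T^2 / (2 * pi)
L0 = 9.81 * 13.27^2 / (2 * pi)
L0 = 9.81 * 176.0929 / 6.28319
L0 = 1727.4713 / 6.28319
L0 = 274.9356 m

274.9356


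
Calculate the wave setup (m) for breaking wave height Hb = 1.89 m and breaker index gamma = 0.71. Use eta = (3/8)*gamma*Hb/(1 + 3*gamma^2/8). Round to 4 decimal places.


eta = (3/8) * gamma * Hb / (1 + 3*gamma^2/8)
Numerator = (3/8) * 0.71 * 1.89 = 0.503212
Denominator = 1 + 3*0.71^2/8 = 1 + 0.189038 = 1.189038
eta = 0.503212 / 1.189038
eta = 0.4232 m

0.4232


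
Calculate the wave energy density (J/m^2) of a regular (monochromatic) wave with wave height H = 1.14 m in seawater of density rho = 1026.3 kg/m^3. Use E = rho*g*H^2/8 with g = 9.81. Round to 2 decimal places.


E = (1/8) * rho * g * H^2
E = (1/8) * 1026.3 * 9.81 * 1.14^2
E = 0.125 * 1026.3 * 9.81 * 1.2996
E = 1635.55 J/m^2

1635.55


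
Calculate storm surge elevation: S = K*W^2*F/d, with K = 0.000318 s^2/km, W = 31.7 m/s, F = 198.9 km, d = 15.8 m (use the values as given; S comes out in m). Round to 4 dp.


S = K * W^2 * F / d
W^2 = 31.7^2 = 1004.89
S = 0.000318 * 1004.89 * 198.9 / 15.8
Numerator = 0.000318 * 1004.89 * 198.9 = 63.559493
S = 63.559493 / 15.8 = 4.0228 m

4.0228


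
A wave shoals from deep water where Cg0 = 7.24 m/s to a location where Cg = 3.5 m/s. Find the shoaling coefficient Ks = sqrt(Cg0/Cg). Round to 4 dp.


Ks = sqrt(Cg0 / Cg)
Ks = sqrt(7.24 / 3.5)
Ks = sqrt(2.0686)
Ks = 1.4383

1.4383


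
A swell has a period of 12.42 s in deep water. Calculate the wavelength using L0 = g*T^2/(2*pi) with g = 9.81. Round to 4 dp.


L0 = g * T^2 / (2 * pi)
L0 = 9.81 * 12.42^2 / (2 * pi)
L0 = 9.81 * 154.2564 / 6.28319
L0 = 1513.2553 / 6.28319
L0 = 240.8421 m

240.8421


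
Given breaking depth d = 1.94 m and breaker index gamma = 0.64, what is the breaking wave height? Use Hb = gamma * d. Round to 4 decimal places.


Hb = gamma * d
Hb = 0.64 * 1.94
Hb = 1.2416 m

1.2416


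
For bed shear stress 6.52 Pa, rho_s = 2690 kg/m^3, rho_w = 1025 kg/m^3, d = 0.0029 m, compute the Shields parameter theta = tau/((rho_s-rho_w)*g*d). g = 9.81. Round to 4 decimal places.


theta = tau / ((rho_s - rho_w) * g * d)
rho_s - rho_w = 2690 - 1025 = 1665
Denominator = 1665 * 9.81 * 0.0029 = 47.367585
theta = 6.52 / 47.367585
theta = 0.1376

0.1376


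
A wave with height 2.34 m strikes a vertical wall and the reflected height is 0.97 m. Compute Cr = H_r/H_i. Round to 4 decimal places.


Cr = H_r / H_i
Cr = 0.97 / 2.34
Cr = 0.4145

0.4145


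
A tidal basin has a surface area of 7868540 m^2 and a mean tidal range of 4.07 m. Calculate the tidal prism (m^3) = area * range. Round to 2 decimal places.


Tidal prism = Area * Tidal range
P = 7868540 * 4.07
P = 32024957.80 m^3

32024957.80


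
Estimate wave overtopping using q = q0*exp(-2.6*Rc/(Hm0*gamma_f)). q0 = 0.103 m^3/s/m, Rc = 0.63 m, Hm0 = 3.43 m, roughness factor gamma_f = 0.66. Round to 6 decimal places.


q = q0 * exp(-2.6 * Rc / (Hm0 * gamma_f))
Exponent = -2.6 * 0.63 / (3.43 * 0.66)
= -2.6 * 0.63 / 2.2638
= -0.723562
exp(-0.723562) = 0.485021
q = 0.103 * 0.485021
q = 0.049957 m^3/s/m

0.049957


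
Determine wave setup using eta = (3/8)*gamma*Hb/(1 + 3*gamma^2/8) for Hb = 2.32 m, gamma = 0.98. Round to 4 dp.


eta = (3/8) * gamma * Hb / (1 + 3*gamma^2/8)
Numerator = (3/8) * 0.98 * 2.32 = 0.852600
Denominator = 1 + 3*0.98^2/8 = 1 + 0.360150 = 1.360150
eta = 0.852600 / 1.360150
eta = 0.6268 m

0.6268


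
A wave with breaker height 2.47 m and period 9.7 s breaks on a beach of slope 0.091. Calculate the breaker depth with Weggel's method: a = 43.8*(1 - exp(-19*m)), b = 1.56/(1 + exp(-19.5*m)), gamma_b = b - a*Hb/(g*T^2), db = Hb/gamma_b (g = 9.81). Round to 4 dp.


a = 43.8 * (1 - exp(-19 * m))
exp(-19 * 0.091) = exp(-1.7290) = 0.177462
a = 43.8 * (1 - 0.177462) = 36.027174
b = 1.56 / (1 + exp(-19.5 * m))
exp(-19.5 * 0.091) = exp(-1.7745) = 0.169568
b = 1.56 / (1 + 0.169568) = 1.333826
Hb / (g * T^2) = 2.47 / (9.81 * 9.7^2) = 2.47 / 923.0229 = 0.00267599
gamma_b = b - a * Hb/(g*T^2) = 1.333826 - 36.027174 * 0.00267599 = 1.237417
db = Hb / gamma_b = 2.47 / 1.237417
db = 1.9961 m

1.9961


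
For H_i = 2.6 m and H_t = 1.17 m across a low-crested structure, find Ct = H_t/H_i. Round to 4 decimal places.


Ct = H_t / H_i
Ct = 1.17 / 2.6
Ct = 0.4500

0.4500


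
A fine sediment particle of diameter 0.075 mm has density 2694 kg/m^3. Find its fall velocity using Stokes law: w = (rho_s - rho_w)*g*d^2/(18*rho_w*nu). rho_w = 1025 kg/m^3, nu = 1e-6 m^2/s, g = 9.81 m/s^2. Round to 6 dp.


w = (rho_s - rho_w) * g * d^2 / (18 * rho_w * nu)
d = 0.075 mm = 0.000075 m
rho_s - rho_w = 2694 - 1025 = 1669
Numerator = 1669 * 9.81 * (0.000075)^2 = 0.000092097506
Denominator = 18 * 1025 * 1e-6 = 0.018450
w = 0.004992 m/s

0.004992


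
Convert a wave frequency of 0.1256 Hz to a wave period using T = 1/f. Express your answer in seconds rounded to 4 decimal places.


T = 1 / f
T = 1 / 0.1256
T = 7.9618 s

7.9618


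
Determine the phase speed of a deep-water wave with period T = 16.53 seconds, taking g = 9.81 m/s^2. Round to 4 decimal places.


We use the deep-water celerity formula:
C = g * T / (2 * pi)
C = 9.81 * 16.53 / (2 * 3.14159...)
C = 162.159300 / 6.283185
C = 25.8085 m/s

25.8085


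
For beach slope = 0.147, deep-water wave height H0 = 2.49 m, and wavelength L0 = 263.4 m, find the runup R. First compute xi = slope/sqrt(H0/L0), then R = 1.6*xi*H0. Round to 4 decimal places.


xi = slope / sqrt(H0/L0)
H0/L0 = 2.49/263.4 = 0.009453
sqrt(0.009453) = 0.097228
xi = 0.147 / 0.097228 = 1.511909
R = 1.6 * xi * H0 = 1.6 * 1.511909 * 2.49
R = 6.0234 m

6.0234


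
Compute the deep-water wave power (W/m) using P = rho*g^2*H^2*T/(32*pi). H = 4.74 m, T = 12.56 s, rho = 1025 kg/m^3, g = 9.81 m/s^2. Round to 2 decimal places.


P = rho * g^2 * H^2 * T / (32 * pi)
P = 1025 * 9.81^2 * 4.74^2 * 12.56 / (32 * pi)
P = 1025 * 96.2361 * 22.4676 * 12.56 / 100.53096
P = 276890.69 W/m

276890.69


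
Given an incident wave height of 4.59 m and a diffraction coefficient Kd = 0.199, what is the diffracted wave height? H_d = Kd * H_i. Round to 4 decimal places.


H_d = Kd * H_i
H_d = 0.199 * 4.59
H_d = 0.9134 m

0.9134


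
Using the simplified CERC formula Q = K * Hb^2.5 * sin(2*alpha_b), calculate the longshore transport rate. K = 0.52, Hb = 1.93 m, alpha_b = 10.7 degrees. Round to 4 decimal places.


Q = K * Hb^2.5 * sin(2 * alpha_b)
Hb^2.5 = 1.93^2.5 = 5.174796
sin(2 * 10.7) = sin(21.4) = 0.364877
Q = 0.52 * 5.174796 * 0.364877
Q = 0.9818 m^3/s

0.9818


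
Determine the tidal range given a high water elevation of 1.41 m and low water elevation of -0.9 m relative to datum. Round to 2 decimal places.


Tidal range = High water - Low water
Tidal range = 1.41 - (-0.9)
Tidal range = 2.31 m

2.31


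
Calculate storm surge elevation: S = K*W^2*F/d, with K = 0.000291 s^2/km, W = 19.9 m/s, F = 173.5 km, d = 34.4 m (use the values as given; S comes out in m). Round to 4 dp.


S = K * W^2 * F / d
W^2 = 19.9^2 = 396.01
S = 0.000291 * 396.01 * 173.5 / 34.4
Numerator = 0.000291 * 396.01 * 173.5 = 19.993951
S = 19.993951 / 34.4 = 0.5812 m

0.5812


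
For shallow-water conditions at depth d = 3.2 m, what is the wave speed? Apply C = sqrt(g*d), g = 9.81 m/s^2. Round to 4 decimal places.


Using the shallow-water approximation:
C = sqrt(g * d) = sqrt(9.81 * 3.2)
C = sqrt(31.3920)
C = 5.6029 m/s

5.6029


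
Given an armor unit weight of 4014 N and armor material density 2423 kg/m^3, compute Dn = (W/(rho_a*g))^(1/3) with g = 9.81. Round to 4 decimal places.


V = W / (rho_a * g)
V = 4014 / (2423 * 9.81)
V = 4014 / 23769.63
V = 0.168871 m^3
Dn = V^(1/3) = 0.168871^(1/3)
Dn = 0.5527 m

0.5527


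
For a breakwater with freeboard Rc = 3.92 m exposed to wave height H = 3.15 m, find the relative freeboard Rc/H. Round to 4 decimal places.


Relative freeboard = Rc / H
= 3.92 / 3.15
= 1.2444

1.2444


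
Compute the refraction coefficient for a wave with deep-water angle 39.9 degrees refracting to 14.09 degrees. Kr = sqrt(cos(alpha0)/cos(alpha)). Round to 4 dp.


Kr = sqrt(cos(alpha0) / cos(alpha))
cos(39.9) = 0.767165
cos(14.09) = 0.969915
Kr = sqrt(0.767165 / 0.969915)
Kr = sqrt(0.790962)
Kr = 0.8894

0.8894


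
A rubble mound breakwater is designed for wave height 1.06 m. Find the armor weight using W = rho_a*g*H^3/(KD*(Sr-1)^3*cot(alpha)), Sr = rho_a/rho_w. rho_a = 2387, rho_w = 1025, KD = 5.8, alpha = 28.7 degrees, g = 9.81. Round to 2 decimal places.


Sr = rho_a / rho_w = 2387 / 1025 = 2.328780
(Sr - 1) = 1.328780
(Sr - 1)^3 = 2.346171
cot(28.7) = 1 / tan(28.7) = 1 / 0.547484 = 1.826537
Numerator = 2387 * 9.81 * 1.06^3 = 27889.3904
Denominator = 5.8 * 2.346171 * 1.826537 = 24.855144
W = 27889.3904 / 24.855144
W = 1122.08 N

1122.08


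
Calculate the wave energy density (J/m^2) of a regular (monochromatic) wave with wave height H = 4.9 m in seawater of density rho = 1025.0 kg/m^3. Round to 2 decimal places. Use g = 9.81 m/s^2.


E = (1/8) * rho * g * H^2
E = (1/8) * 1025.0 * 9.81 * 4.9^2
E = 0.125 * 1025.0 * 9.81 * 24.0100
E = 30178.32 J/m^2

30178.32
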